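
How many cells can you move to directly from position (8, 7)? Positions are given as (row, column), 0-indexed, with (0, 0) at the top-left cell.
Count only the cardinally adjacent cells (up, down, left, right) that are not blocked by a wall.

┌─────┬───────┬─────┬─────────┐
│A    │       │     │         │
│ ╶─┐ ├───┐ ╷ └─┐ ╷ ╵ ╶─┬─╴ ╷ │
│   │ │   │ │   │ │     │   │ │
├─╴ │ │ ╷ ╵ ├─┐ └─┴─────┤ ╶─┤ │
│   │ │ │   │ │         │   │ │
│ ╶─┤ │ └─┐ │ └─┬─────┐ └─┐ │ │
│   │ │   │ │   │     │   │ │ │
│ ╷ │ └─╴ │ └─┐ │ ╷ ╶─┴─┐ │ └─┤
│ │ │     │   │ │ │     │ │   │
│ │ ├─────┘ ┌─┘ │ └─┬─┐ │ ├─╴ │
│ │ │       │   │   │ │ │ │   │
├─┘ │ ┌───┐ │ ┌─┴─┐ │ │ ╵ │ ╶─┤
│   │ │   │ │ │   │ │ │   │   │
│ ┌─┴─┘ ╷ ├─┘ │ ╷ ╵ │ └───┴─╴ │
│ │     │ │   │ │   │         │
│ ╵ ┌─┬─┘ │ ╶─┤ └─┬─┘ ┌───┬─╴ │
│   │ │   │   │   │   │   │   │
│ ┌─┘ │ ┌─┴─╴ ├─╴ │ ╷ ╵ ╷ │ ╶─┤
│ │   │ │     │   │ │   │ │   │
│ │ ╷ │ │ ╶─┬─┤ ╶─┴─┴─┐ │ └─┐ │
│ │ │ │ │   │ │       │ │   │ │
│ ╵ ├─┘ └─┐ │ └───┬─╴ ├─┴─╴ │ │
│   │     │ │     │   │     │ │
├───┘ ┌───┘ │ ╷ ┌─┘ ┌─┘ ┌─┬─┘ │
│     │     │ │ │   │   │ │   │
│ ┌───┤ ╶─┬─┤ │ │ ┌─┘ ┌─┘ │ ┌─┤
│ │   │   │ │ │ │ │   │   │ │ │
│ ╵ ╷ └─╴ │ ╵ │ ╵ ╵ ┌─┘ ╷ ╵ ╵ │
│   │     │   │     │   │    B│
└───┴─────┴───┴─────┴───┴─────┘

Checking passable neighbors of (8, 7):
Neighbors: (7, 7), (8, 8)
Count: 2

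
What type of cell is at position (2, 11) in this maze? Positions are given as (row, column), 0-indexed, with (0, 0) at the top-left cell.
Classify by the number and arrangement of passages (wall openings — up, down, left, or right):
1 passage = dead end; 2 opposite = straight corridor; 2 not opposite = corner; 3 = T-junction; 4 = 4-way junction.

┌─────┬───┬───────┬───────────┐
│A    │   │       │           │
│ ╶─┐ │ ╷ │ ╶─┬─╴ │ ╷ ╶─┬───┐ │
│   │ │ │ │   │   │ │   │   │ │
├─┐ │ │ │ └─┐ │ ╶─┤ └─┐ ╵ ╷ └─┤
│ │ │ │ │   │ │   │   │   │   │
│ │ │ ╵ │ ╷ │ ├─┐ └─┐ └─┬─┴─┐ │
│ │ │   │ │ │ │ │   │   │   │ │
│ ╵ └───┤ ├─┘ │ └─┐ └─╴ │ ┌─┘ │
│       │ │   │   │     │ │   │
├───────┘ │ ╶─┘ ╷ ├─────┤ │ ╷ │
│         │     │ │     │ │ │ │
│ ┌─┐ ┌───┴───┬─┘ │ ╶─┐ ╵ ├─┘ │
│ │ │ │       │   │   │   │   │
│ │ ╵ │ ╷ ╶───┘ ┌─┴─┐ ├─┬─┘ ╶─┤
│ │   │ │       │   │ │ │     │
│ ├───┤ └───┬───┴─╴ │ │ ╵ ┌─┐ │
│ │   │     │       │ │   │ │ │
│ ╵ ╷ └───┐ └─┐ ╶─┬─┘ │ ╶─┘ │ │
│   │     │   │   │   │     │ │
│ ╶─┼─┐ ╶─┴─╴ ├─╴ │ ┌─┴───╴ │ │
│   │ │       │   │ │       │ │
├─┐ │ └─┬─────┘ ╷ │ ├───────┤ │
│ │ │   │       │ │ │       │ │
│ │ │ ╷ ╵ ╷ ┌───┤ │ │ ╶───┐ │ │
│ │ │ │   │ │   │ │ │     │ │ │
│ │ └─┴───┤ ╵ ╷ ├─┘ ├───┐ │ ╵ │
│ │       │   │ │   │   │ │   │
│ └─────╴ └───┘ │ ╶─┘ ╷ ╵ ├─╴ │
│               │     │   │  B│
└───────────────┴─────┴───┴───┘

Checking cell at (2, 11):
Number of passages: 2
Cell type: corner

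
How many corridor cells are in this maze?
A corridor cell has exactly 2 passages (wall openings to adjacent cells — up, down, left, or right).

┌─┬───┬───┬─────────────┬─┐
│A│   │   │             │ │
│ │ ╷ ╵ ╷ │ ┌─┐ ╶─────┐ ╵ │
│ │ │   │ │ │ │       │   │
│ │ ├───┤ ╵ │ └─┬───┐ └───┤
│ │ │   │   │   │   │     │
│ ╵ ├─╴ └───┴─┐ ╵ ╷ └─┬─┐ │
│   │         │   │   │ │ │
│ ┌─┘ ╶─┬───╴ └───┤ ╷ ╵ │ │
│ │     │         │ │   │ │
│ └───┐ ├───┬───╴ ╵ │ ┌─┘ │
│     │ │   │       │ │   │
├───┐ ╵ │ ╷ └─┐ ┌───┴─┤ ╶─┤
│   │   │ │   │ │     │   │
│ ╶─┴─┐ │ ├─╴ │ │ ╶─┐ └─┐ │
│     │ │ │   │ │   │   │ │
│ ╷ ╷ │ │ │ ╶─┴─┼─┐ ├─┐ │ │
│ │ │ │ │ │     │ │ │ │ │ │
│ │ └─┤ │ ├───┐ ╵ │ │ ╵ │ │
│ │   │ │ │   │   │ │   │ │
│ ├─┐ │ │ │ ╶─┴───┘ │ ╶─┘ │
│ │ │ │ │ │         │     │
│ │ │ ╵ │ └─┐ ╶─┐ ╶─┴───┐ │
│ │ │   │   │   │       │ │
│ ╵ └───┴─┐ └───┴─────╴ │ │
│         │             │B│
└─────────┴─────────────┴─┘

Counting cells with exactly 2 passages:
Total corridor cells: 133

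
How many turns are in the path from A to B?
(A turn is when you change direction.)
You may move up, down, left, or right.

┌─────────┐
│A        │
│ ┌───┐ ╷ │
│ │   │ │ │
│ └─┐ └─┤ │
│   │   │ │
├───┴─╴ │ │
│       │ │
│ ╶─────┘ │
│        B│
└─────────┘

Directions: right, right, right, right, down, down, down, down
Number of turns: 1

Solution:

┌─────────┐
│A → → → ↓│
│ ┌───┐ ╷ │
│ │   │ │↓│
│ └─┐ └─┤ │
│   │   │↓│
├───┴─╴ │ │
│       │↓│
│ ╶─────┘ │
│        B│
└─────────┘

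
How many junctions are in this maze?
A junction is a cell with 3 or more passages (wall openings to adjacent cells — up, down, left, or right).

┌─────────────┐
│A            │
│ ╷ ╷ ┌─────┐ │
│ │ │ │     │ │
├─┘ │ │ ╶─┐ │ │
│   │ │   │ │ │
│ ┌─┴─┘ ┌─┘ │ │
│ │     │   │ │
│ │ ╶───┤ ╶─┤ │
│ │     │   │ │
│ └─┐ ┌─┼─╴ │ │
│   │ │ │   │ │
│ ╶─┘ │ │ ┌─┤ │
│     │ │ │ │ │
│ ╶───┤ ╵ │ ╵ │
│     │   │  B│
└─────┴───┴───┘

Checking each cell for number of passages:

Junctions found (3+ passages):
  (0, 1): 3 passages
  (0, 2): 3 passages
  (2, 3): 3 passages
  (4, 2): 3 passages
  (5, 0): 3 passages
  (6, 0): 3 passages
Total junctions: 6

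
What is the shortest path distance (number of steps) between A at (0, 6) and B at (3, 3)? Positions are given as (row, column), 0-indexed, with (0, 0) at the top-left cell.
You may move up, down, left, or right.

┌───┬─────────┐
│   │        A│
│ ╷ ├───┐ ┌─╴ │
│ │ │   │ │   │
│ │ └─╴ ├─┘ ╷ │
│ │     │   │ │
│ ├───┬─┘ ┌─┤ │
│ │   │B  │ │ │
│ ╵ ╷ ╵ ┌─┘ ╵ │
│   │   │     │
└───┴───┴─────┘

Finding path from (0, 6) to (3, 3):
Path: (0,6) → (1,6) → (1,5) → (2,5) → (2,4) → (3,4) → (3,3)
Distance: 6 steps

Solution:

┌───┬─────────┐
│   │        A│
│ ╷ ├───┐ ┌─╴ │
│ │ │   │ │↓ ↲│
│ │ └─╴ ├─┘ ╷ │
│ │     │↓ ↲│ │
│ ├───┬─┘ ┌─┤ │
│ │   │B ↲│ │ │
│ ╵ ╷ ╵ ┌─┘ ╵ │
│   │   │     │
└───┴───┴─────┘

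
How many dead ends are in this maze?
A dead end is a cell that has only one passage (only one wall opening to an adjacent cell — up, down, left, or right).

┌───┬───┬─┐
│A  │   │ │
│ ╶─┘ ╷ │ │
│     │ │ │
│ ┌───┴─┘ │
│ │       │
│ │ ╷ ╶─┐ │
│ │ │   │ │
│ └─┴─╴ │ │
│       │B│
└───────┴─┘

Checking each cell for number of passages:

Dead ends found at positions:
  (0, 1)
  (0, 4)
  (1, 3)
  (3, 1)
  (4, 4)
Total dead ends: 5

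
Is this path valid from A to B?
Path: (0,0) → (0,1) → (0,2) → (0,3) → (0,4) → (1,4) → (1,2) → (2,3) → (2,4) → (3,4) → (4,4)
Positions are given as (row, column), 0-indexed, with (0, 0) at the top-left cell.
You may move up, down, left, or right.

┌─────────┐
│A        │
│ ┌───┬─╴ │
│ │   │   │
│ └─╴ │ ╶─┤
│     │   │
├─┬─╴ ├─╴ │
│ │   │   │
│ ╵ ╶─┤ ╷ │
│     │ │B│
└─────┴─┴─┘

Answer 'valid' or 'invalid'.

Checking path validity:
Result: Invalid move at step 6: cannot move from (1, 4) to (1, 2).

invalid

Correct solution:

┌─────────┐
│A → → → ↓│
│ ┌───┬─╴ │
│ │   │↓ ↲│
│ └─╴ │ ╶─┤
│     │↳ ↓│
├─┬─╴ ├─╴ │
│ │   │  ↓│
│ ╵ ╶─┤ ╷ │
│     │ │B│
└─────┴─┴─┘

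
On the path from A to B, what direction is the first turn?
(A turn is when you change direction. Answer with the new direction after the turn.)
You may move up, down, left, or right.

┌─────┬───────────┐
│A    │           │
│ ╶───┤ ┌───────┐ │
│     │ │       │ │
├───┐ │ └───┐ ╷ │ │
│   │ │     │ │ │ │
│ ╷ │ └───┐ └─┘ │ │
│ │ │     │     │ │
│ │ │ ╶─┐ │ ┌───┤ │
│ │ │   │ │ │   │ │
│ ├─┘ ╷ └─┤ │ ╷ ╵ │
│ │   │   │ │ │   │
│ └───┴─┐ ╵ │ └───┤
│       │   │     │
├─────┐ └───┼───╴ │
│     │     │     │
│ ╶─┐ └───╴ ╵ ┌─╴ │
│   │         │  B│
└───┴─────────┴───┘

Directions: down, right, right, down, down, down, right, down, right, down, right, up, up, up, up, left, left, up, up, right, right, right, right, right, down, down, down, down, down, left, up, left, down, down, right, right, down, down
First turn direction: right

Solution:

┌─────┬───────────┐
│A    │↱ → → → → ↓│
│ ╶───┤ ┌───────┐ │
│↳ → ↓│↑│       │↓│
├───┐ │ └───┐ ╷ │ │
│   │↓│↑ ← ↰│ │ │↓│
│ ╷ │ └───┐ └─┘ │ │
│ │ │↓    │↑    │↓│
│ │ │ ╶─┐ │ ┌───┤ │
│ │ │↳ ↓│ │↑│↓ ↰│↓│
│ ├─┘ ╷ └─┤ │ ╷ ╵ │
│ │   │↳ ↓│↑│↓│↑ ↲│
│ └───┴─┐ ╵ │ └───┤
│       │↳ ↑│↳ → ↓│
├─────┐ └───┼───╴ │
│     │     │    ↓│
│ ╶─┐ └───╴ ╵ ┌─╴ │
│   │         │  B│
└───┴─────────┴───┘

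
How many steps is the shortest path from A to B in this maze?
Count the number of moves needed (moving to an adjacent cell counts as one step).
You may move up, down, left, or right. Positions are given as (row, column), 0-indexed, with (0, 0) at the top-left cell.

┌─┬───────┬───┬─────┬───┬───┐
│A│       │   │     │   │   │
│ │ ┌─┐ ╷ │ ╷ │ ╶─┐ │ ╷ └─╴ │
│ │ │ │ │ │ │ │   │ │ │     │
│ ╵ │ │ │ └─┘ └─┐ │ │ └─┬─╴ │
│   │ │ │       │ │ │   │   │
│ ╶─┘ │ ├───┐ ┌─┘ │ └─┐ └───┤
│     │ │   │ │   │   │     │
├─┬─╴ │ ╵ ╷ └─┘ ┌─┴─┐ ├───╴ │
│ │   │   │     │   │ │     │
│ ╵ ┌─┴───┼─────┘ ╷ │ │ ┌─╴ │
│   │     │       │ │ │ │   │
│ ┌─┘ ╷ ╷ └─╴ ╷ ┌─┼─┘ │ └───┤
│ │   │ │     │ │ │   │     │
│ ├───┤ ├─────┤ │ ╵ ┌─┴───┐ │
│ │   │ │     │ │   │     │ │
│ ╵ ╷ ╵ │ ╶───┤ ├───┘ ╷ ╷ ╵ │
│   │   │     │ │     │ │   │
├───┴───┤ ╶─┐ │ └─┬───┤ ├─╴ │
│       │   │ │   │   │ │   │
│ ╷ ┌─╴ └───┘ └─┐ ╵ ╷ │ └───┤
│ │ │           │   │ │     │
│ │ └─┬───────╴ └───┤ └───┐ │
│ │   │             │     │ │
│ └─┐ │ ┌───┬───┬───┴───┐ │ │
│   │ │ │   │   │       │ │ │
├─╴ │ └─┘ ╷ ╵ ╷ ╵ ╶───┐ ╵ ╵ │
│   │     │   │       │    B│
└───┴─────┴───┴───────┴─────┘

Using BFS to find shortest path:
Start: (0, 0), End: (13, 13)
Path found:
(0,0) → (1,0) → (2,0) → (3,0) → (3,1) → (3,2) → (4,2) → (4,1) → (5,1) → (5,0) → (6,0) → (7,0) → (8,0) → (8,1) → (7,1) → (7,2) → (8,2) → (8,3) → (7,3) → (6,3) → (5,3) → (5,4) → (6,4) → (6,5) → (6,6) → (5,6) → (5,7) → (6,7) → (7,7) → (8,7) → (9,7) → (9,8) → (10,8) → (10,9) → (9,9) → (9,10) → (10,10) → (11,10) → (11,11) → (11,12) → (12,12) → (13,12) → (13,13)
Number of steps: 42

Solution:

┌─┬───────┬───┬─────┬───┬───┐
│A│       │   │     │   │   │
│ │ ┌─┐ ╷ │ ╷ │ ╶─┐ │ ╷ └─╴ │
│↓│ │ │ │ │ │ │   │ │ │     │
│ ╵ │ │ │ └─┘ └─┐ │ │ └─┬─╴ │
│↓  │ │ │       │ │ │   │   │
│ ╶─┘ │ ├───┐ ┌─┘ │ └─┐ └───┤
│↳ → ↓│ │   │ │   │   │     │
├─┬─╴ │ ╵ ╷ └─┘ ┌─┴─┐ ├───╴ │
│ │↓ ↲│   │     │   │ │     │
│ ╵ ┌─┴───┼─────┘ ╷ │ │ ┌─╴ │
│↓ ↲│  ↱ ↓│  ↱ ↓  │ │ │ │   │
│ ┌─┘ ╷ ╷ └─╴ ╷ ┌─┼─┘ │ └───┤
│↓│   │↑│↳ → ↑│↓│ │   │     │
│ ├───┤ ├─────┤ │ ╵ ┌─┴───┐ │
│↓│↱ ↓│↑│     │↓│   │     │ │
│ ╵ ╷ ╵ │ ╶───┤ ├───┘ ╷ ╷ ╵ │
│↳ ↑│↳ ↑│     │↓│     │ │   │
├───┴───┤ ╶─┐ │ └─┬───┤ ├─╴ │
│       │   │ │↳ ↓│↱ ↓│ │   │
│ ╷ ┌─╴ └───┘ └─┐ ╵ ╷ │ └───┤
│ │ │           │↳ ↑│↓│     │
│ │ └─┬───────╴ └───┤ └───┐ │
│ │   │             │↳ → ↓│ │
│ └─┐ │ ┌───┬───┬───┴───┐ │ │
│   │ │ │   │   │       │↓│ │
├─╴ │ └─┘ ╷ ╵ ╷ ╵ ╶───┐ ╵ ╵ │
│   │     │   │       │  ↳ B│
└───┴─────┴───┴───────┴─────┘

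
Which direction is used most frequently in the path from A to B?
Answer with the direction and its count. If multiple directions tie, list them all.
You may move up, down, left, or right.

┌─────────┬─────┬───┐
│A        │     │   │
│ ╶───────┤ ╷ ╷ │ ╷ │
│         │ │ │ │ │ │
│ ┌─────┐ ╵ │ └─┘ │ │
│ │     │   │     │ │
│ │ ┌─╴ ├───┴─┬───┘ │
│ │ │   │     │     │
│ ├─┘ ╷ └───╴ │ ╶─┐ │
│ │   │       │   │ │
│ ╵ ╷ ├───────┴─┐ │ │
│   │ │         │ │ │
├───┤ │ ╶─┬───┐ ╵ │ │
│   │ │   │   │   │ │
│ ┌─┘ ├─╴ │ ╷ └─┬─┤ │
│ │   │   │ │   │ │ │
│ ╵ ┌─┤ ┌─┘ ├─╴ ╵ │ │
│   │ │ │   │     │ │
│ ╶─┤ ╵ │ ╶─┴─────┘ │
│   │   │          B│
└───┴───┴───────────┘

Directions: down, right, right, right, right, down, right, up, up, right, down, down, right, right, up, up, right, down, down, down, down, down, down, down, down, down
Counts: {'down': 13, 'right': 9, 'up': 4}
Most common: down (13 times)

Solution:

┌─────────┬─────┬───┐
│A        │↱ ↓  │↱ ↓│
│ ╶───────┤ ╷ ╷ │ ╷ │
│↳ → → → ↓│↑│↓│ │↑│↓│
│ ┌─────┐ ╵ │ └─┘ │ │
│ │     │↳ ↑│↳ → ↑│↓│
│ │ ┌─╴ ├───┴─┬───┘ │
│ │ │   │     │    ↓│
│ ├─┘ ╷ └───╴ │ ╶─┐ │
│ │   │       │   │↓│
│ ╵ ╷ ├───────┴─┐ │ │
│   │ │         │ │↓│
├───┤ │ ╶─┬───┐ ╵ │ │
│   │ │   │   │   │↓│
│ ┌─┘ ├─╴ │ ╷ └─┬─┤ │
│ │   │   │ │   │ │↓│
│ ╵ ┌─┤ ┌─┘ ├─╴ ╵ │ │
│   │ │ │   │     │↓│
│ ╶─┤ ╵ │ ╶─┴─────┘ │
│   │   │          B│
└───┴───┴───────────┘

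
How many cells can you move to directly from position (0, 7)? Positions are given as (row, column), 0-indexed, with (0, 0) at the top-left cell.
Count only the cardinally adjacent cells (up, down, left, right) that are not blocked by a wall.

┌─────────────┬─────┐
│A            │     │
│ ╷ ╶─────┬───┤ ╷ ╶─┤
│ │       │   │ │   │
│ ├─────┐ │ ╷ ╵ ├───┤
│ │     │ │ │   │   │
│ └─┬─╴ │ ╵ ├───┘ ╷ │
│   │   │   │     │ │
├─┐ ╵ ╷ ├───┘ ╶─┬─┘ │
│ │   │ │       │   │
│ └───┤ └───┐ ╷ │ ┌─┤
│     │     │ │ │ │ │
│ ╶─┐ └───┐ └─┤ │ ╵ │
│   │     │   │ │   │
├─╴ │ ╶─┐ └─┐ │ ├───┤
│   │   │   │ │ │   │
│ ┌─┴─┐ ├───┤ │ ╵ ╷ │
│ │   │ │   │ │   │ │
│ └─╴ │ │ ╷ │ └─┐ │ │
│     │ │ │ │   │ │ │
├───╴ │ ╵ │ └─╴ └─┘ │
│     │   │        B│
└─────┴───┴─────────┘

Checking passable neighbors of (0, 7):
Neighbors: (1, 7), (0, 8)
Count: 2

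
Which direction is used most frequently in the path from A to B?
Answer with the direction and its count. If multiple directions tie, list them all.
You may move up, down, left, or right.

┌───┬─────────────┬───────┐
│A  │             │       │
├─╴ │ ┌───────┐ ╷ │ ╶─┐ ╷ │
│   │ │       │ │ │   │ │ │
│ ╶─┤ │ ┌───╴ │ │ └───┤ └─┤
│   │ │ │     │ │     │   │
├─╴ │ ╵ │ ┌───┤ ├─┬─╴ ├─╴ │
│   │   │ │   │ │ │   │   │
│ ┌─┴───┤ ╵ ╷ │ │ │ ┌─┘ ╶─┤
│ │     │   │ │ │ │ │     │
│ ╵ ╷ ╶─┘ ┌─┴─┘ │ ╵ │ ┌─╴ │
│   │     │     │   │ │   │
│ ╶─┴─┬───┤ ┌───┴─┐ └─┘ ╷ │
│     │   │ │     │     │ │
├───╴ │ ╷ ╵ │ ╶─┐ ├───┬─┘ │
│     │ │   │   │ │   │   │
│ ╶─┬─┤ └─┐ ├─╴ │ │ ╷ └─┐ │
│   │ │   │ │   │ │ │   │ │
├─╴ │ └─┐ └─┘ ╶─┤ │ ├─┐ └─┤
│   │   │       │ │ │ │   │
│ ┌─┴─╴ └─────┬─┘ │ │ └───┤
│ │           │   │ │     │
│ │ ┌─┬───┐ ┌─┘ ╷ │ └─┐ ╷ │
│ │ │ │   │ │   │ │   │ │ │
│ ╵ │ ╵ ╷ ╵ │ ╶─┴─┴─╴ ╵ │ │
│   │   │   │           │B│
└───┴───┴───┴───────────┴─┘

Directions: right, down, left, down, right, down, left, down, down, right, up, right, down, right, right, up, up, up, right, right, up, left, left, left, down, down, left, up, up, up, right, right, right, right, right, down, down, down, down, down, left, left, down, down, left, up, left, down, down, right, down, right, right, up, right, up, left, up, right, right, down, down, down, down, left, down, left, down, right, right, right, right, right, up, up, right, down, down
Counts: {'right': 25, 'down': 26, 'left': 13, 'up': 14}
Most common: down (26 times)

Solution:

┌───┬─────────────┬───────┐
│A ↓│↱ → → → → ↓  │       │
├─╴ │ ┌───────┐ ╷ │ ╶─┐ ╷ │
│↓ ↲│↑│↓ ← ← ↰│↓│ │   │ │ │
│ ╶─┤ │ ┌───╴ │ │ └───┤ └─┤
│↳ ↓│↑│↓│↱ → ↑│↓│     │   │
├─╴ │ ╵ │ ┌───┤ ├─┬─╴ ├─╴ │
│↓ ↲│↑ ↲│↑│   │↓│ │   │   │
│ ┌─┴───┤ ╵ ╷ │ │ │ ┌─┘ ╶─┤
│↓│↱ ↓  │↑  │ │↓│ │ │     │
│ ╵ ╷ ╶─┘ ┌─┴─┘ │ ╵ │ ┌─╴ │
│↳ ↑│↳ → ↑│↓ ← ↲│   │ │   │
│ ╶─┴─┬───┤ ┌───┴─┐ └─┘ ╷ │
│     │↓ ↰│↓│↱ → ↓│     │ │
├───╴ │ ╷ ╵ │ ╶─┐ ├───┬─┘ │
│     │↓│↑ ↲│↑ ↰│↓│   │   │
│ ╶─┬─┤ └─┐ ├─╴ │ │ ╷ └─┐ │
│   │ │↳ ↓│ │↱ ↑│↓│ │   │ │
├─╴ │ └─┐ └─┘ ╶─┤ │ ├─┐ └─┤
│   │   │↳ → ↑  │↓│ │ │   │
│ ┌─┴─╴ └─────┬─┘ │ │ └───┤
│ │           │↓ ↲│ │  ↱ ↓│
│ │ ┌─┬───┐ ┌─┘ ╷ │ └─┐ ╷ │
│ │ │ │   │ │↓ ↲│ │   │↑│↓│
│ ╵ │ ╵ ╷ ╵ │ ╶─┴─┴─╴ ╵ │ │
│   │   │   │↳ → → → → ↑│B│
└───┴───┴───┴───────────┴─┘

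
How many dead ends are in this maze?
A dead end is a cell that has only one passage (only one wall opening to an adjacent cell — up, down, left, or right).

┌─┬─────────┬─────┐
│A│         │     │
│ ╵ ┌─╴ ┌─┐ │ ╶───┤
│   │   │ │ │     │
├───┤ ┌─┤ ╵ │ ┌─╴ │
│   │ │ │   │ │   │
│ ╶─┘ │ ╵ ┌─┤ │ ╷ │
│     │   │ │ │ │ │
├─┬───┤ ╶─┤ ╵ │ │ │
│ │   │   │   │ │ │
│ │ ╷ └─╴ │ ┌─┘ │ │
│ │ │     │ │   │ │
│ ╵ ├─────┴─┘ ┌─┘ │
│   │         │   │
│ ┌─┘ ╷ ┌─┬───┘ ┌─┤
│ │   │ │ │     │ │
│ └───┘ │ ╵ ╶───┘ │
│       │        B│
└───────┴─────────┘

Checking each cell for number of passages:

Dead ends found at positions:
  (0, 0)
  (0, 8)
  (1, 4)
  (2, 1)
  (2, 3)
  (3, 5)
  (4, 0)
  (5, 5)
  (7, 1)
  (7, 4)
  (7, 8)
Total dead ends: 11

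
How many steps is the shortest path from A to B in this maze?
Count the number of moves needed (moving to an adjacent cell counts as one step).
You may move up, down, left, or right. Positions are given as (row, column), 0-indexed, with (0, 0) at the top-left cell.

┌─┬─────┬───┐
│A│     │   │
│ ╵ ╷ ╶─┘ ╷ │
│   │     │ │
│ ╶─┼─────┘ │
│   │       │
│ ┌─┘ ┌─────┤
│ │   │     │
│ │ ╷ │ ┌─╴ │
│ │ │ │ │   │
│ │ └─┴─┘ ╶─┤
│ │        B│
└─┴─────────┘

Using BFS to find shortest path:
Start: (0, 0), End: (5, 5)
Path found:
(0,0) → (1,0) → (1,1) → (0,1) → (0,2) → (1,2) → (1,3) → (1,4) → (0,4) → (0,5) → (1,5) → (2,5) → (2,4) → (2,3) → (2,2) → (3,2) → (3,1) → (4,1) → (5,1) → (5,2) → (5,3) → (5,4) → (5,5)
Number of steps: 22

Solution:

┌─┬─────┬───┐
│A│↱ ↓  │↱ ↓│
│ ╵ ╷ ╶─┘ ╷ │
│↳ ↑│↳ → ↑│↓│
│ ╶─┼─────┘ │
│   │↓ ← ← ↲│
│ ┌─┘ ┌─────┤
│ │↓ ↲│     │
│ │ ╷ │ ┌─╴ │
│ │↓│ │ │   │
│ │ └─┴─┘ ╶─┤
│ │↳ → → → B│
└─┴─────────┘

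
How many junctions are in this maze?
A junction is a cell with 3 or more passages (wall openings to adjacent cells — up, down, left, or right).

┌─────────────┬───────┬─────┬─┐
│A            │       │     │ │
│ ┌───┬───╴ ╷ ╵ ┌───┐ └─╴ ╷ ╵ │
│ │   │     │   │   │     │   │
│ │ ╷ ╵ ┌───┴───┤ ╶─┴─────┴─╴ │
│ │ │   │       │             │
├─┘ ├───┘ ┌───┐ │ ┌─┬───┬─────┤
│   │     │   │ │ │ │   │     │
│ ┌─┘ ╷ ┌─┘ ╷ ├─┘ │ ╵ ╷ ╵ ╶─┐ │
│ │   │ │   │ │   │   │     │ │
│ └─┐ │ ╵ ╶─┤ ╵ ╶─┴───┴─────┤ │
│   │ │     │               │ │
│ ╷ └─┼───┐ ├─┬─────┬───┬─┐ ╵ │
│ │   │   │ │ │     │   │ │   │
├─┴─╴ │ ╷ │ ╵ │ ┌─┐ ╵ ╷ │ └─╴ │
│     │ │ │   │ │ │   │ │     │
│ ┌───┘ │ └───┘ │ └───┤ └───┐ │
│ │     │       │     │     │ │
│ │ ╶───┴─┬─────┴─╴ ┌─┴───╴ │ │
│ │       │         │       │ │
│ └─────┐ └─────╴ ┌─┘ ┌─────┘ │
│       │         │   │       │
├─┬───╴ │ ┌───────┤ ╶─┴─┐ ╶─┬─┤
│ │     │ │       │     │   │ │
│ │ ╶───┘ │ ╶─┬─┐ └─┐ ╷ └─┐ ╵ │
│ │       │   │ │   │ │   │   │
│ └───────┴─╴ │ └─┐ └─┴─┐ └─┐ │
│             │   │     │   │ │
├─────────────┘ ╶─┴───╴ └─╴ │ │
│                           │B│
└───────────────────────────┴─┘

Checking each cell for number of passages:

Junctions found (3+ passages):
  (0, 5): 3 passages
  (0, 12): 3 passages
  (1, 14): 3 passages
  (2, 8): 3 passages
  (3, 3): 3 passages
  (4, 2): 3 passages
  (4, 12): 3 passages
  (5, 0): 3 passages
  (5, 4): 3 passages
  (5, 7): 3 passages
  (6, 14): 3 passages
  (7, 14): 3 passages
  (8, 9): 3 passages
  (9, 8): 3 passages
  (10, 4): 3 passages
  (10, 12): 3 passages
  (11, 10): 3 passages
  (12, 14): 3 passages
  (13, 7): 3 passages
  (14, 7): 3 passages
  (14, 11): 3 passages
Total junctions: 21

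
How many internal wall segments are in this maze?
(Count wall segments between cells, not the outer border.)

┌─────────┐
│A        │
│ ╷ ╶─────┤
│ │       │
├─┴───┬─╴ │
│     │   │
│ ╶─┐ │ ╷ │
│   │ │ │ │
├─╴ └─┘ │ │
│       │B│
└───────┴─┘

Counting internal wall segments:
Total internal walls: 16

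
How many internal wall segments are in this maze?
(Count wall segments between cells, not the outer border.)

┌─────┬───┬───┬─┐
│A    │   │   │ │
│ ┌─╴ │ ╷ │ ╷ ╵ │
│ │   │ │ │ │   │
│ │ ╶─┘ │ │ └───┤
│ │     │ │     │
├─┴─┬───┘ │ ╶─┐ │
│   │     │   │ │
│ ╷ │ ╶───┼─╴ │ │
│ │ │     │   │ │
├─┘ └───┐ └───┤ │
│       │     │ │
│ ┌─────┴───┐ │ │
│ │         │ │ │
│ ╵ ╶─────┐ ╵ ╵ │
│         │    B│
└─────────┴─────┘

Counting internal wall segments:
Total internal walls: 49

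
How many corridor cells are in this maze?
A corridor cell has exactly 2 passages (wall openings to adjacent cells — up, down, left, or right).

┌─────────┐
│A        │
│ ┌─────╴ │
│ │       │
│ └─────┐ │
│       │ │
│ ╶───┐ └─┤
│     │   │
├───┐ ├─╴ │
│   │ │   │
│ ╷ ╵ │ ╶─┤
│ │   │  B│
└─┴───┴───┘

Counting cells with exactly 2 passages:
Total corridor cells: 24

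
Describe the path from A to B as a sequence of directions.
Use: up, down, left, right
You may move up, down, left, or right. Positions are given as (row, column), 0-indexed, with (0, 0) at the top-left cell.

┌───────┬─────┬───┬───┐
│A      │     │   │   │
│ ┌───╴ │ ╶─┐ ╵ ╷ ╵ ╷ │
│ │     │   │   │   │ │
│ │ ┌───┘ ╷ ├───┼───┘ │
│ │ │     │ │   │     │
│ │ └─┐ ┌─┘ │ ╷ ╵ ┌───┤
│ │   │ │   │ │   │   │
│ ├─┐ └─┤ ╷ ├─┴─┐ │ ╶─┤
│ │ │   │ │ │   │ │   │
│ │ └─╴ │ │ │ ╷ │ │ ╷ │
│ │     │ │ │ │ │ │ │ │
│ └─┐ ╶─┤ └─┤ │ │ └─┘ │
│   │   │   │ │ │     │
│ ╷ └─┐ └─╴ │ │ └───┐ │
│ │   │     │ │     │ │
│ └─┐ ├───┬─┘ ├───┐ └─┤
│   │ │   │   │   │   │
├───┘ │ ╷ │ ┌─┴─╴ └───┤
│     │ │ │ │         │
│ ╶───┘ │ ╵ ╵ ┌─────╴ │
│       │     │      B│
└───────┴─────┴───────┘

Finding the path and converting it to directions:
Path through cells: (0,0) → (1,0) → (2,0) → (3,0) → (4,0) → (5,0) → (6,0) → (6,1) → (7,1) → (7,2) → (8,2) → (9,2) → (9,1) → (9,0) → (10,0) → (10,1) → (10,2) → (10,3) → (9,3) → (8,3) → (8,4) → (9,4) → (10,4) → (10,5) → (10,6) → (9,6) → (9,7) → (9,8) → (9,9) → (9,10) → (10,10)
Directions: down, down, down, down, down, down, right, down, right, down, down, left, left, down, right, right, right, up, up, right, down, down, right, right, up, right, right, right, right, down

Solution:

┌───────┬─────┬───┬───┐
│A      │     │   │   │
│ ┌───╴ │ ╶─┐ ╵ ╷ ╵ ╷ │
│↓│     │   │   │   │ │
│ │ ┌───┘ ╷ ├───┼───┘ │
│↓│ │     │ │   │     │
│ │ └─┐ ┌─┘ │ ╷ ╵ ┌───┤
│↓│   │ │   │ │   │   │
│ ├─┐ └─┤ ╷ ├─┴─┐ │ ╶─┤
│↓│ │   │ │ │   │ │   │
│ │ └─╴ │ │ │ ╷ │ │ ╷ │
│↓│     │ │ │ │ │ │ │ │
│ └─┐ ╶─┤ └─┤ │ │ └─┘ │
│↳ ↓│   │   │ │ │     │
│ ╷ └─┐ └─╴ │ │ └───┐ │
│ │↳ ↓│     │ │     │ │
│ └─┐ ├───┬─┘ ├───┐ └─┤
│   │↓│↱ ↓│   │   │   │
├───┘ │ ╷ │ ┌─┴─╴ └───┤
│↓ ← ↲│↑│↓│ │↱ → → → ↓│
│ ╶───┘ │ ╵ ╵ ┌─────╴ │
│↳ → → ↑│↳ → ↑│      B│
└───────┴─────┴───────┘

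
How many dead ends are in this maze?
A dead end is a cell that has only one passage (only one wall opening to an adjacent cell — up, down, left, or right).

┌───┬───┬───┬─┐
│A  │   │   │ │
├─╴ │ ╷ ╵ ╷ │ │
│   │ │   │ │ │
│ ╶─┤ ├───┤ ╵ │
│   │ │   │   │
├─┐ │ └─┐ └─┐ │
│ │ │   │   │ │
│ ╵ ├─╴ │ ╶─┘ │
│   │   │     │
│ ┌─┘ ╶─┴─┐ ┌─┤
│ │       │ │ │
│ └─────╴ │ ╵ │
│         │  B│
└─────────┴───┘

Checking each cell for number of passages:

Dead ends found at positions:
  (0, 0)
  (0, 6)
  (2, 3)
  (3, 0)
  (3, 5)
  (5, 1)
  (5, 6)
Total dead ends: 7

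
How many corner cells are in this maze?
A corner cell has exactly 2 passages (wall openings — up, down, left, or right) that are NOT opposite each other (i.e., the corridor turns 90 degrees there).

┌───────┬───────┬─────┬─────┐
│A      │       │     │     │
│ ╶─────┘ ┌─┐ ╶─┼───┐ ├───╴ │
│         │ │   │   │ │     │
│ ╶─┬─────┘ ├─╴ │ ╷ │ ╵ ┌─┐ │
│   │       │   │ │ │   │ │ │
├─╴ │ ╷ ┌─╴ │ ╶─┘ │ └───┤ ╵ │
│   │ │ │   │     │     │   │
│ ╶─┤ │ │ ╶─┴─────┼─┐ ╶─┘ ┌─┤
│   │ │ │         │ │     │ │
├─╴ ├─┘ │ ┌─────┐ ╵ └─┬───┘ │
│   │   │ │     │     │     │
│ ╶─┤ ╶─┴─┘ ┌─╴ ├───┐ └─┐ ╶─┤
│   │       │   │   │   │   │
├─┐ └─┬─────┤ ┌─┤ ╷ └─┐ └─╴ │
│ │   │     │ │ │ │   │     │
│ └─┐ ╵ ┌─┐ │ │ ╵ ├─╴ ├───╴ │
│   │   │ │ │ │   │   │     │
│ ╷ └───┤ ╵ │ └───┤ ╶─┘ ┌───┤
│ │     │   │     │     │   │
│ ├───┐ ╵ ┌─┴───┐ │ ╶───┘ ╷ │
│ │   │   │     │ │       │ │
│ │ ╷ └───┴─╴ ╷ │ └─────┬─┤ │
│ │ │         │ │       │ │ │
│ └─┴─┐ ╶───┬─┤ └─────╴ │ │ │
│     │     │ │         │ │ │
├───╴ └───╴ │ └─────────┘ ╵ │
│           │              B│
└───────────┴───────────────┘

Counting corner cells (2 non-opposite passages):
Total corners: 95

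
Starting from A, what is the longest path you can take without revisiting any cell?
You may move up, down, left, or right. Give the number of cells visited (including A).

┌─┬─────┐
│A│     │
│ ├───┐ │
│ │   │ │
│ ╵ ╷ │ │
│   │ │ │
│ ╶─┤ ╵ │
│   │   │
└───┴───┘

Finding longest simple path using DFS:
Start: (0, 0)
Longest path visits 14 cells
Path: A → down → down → right → up → right → down → down → right → up → up → up → left → left

Solution:

┌─┬─────┐
│A│B ← ↰│
│ ├───┐ │
│↓│↱ ↓│↑│
│ ╵ ╷ │ │
│↳ ↑│↓│↑│
│ ╶─┤ ╵ │
│   │↳ ↑│
└───┴───┘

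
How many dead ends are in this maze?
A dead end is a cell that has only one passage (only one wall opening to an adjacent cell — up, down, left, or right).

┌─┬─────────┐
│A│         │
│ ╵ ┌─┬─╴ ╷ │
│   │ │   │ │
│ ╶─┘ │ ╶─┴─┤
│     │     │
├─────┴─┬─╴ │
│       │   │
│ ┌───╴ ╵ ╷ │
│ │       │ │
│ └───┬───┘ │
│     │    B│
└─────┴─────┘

Checking each cell for number of passages:

Dead ends found at positions:
  (0, 0)
  (1, 2)
  (1, 5)
  (4, 1)
  (5, 2)
  (5, 3)
Total dead ends: 6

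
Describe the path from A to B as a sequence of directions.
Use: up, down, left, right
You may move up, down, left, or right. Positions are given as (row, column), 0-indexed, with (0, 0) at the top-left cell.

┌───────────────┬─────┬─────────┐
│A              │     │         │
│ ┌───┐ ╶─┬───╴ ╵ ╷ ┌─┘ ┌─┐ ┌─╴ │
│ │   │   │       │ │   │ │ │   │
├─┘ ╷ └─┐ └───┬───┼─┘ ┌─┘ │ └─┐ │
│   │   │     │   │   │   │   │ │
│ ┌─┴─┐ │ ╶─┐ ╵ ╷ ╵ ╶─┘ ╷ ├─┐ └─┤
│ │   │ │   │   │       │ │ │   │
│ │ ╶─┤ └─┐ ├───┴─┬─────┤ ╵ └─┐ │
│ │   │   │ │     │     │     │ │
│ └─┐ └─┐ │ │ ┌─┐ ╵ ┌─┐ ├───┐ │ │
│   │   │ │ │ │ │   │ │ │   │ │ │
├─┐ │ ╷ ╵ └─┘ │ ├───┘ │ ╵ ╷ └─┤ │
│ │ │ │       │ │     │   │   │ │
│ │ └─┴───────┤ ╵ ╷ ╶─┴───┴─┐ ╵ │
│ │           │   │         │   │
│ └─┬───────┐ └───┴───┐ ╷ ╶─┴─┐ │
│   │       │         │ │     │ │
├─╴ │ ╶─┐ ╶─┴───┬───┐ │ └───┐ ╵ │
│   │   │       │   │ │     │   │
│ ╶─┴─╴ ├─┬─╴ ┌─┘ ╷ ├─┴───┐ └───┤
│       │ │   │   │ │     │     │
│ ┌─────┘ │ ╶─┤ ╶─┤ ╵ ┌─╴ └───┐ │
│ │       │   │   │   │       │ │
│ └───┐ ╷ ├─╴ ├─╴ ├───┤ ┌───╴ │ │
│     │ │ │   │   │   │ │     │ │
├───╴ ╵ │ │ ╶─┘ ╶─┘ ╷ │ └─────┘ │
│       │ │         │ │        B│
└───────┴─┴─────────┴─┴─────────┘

Finding the path and converting it to directions:
Path through cells: (0,0) → (0,1) → (0,2) → (0,3) → (1,3) → (1,4) → (2,4) → (2,5) → (2,6) → (3,6) → (3,7) → (2,7) → (2,8) → (3,8) → (3,9) → (2,9) → (2,10) → (1,10) → (1,11) → (0,11) → (0,12) → (0,13) → (1,13) → (2,13) → (2,14) → (3,14) → (3,15) → (4,15) → (5,15) → (6,15) → (7,15) → (8,15) → (9,15) → (9,14) → (8,14) → (8,13) → (8,12) → (7,12) → (7,11) → (8,11) → (9,11) → (9,12) → (9,13) → (10,13) → (10,14) → (10,15) → (11,15) → (12,15) → (13,15)
Directions: right, right, right, down, right, down, right, right, down, right, up, right, down, right, up, right, up, right, up, right, right, down, down, right, down, right, down, down, down, down, down, down, left, up, left, left, up, left, down, down, right, right, down, right, right, down, down, down

Solution:

┌───────────────┬─────┬─────────┐
│A → → ↓        │     │↱ → ↓    │
│ ┌───┐ ╶─┬───╴ ╵ ╷ ┌─┘ ┌─┐ ┌─╴ │
│ │   │↳ ↓│       │ │↱ ↑│ │↓│   │
├─┘ ╷ └─┐ └───┬───┼─┘ ┌─┘ │ └─┐ │
│   │   │↳ → ↓│↱ ↓│↱ ↑│   │↳ ↓│ │
│ ┌─┴─┐ │ ╶─┐ ╵ ╷ ╵ ╶─┘ ╷ ├─┐ └─┤
│ │   │ │   │↳ ↑│↳ ↑    │ │ │↳ ↓│
│ │ ╶─┤ └─┐ ├───┴─┬─────┤ ╵ └─┐ │
│ │   │   │ │     │     │     │↓│
│ └─┐ └─┐ │ │ ┌─┐ ╵ ┌─┐ ├───┐ │ │
│   │   │ │ │ │ │   │ │ │   │ │↓│
├─┐ │ ╷ ╵ └─┘ │ ├───┘ │ ╵ ╷ └─┤ │
│ │ │ │       │ │     │   │   │↓│
│ │ └─┴───────┤ ╵ ╷ ╶─┴───┴─┐ ╵ │
│ │           │   │    ↓ ↰  │  ↓│
│ └─┬───────┐ └───┴───┐ ╷ ╶─┴─┐ │
│   │       │         │↓│↑ ← ↰│↓│
├─╴ │ ╶─┐ ╶─┴───┬───┐ │ └───┐ ╵ │
│   │   │       │   │ │↳ → ↓│↑ ↲│
│ ╶─┴─╴ ├─┬─╴ ┌─┘ ╷ ├─┴───┐ └───┤
│       │ │   │   │ │     │↳ → ↓│
│ ┌─────┘ │ ╶─┤ ╶─┤ ╵ ┌─╴ └───┐ │
│ │       │   │   │   │       │↓│
│ └───┐ ╷ ├─╴ ├─╴ ├───┤ ┌───╴ │ │
│     │ │ │   │   │   │ │     │↓│
├───╴ ╵ │ │ ╶─┘ ╶─┘ ╷ │ └─────┘ │
│       │ │         │ │        B│
└───────┴─┴─────────┴─┴─────────┘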